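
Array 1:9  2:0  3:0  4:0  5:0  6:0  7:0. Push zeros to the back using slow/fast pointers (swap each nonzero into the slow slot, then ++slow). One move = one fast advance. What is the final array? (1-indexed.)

[9, 0, 0, 0, 0, 0, 0]

(s=1,f=1) a[fast]=9≠0 swap→a[1]=9 → slow++,fast++
(s=2,f=2) a[fast]=0 → fast++
(s=2,f=3) a[fast]=0 → fast++
(s=2,f=4) a[fast]=0 → fast++
(s=2,f=5) a[fast]=0 → fast++
(s=2,f=6) a[fast]=0 → fast++
(s=2,f=7) a[fast]=0 → fast++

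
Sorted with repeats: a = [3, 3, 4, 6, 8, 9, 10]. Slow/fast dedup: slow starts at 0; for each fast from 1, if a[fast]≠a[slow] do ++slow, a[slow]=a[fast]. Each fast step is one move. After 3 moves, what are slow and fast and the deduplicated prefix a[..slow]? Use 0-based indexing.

(s=0,f=1) a[fast]=3=a[slow] dup → fast++
(s=0,f=2) a[fast]=4≠a[slow]=3 write a[1]=4 → slow++,fast++
(s=1,f=3) a[fast]=6≠a[slow]=4 write a[2]=6 → slow++,fast++

slow=2, fast=4, prefix=[3, 4, 6]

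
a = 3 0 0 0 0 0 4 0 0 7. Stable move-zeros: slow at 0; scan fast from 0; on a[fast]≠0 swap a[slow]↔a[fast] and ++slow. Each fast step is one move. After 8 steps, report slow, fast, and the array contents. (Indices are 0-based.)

(s=0,f=0) a[fast]=3≠0 swap→a[0]=3 → slow++,fast++
(s=1,f=1) a[fast]=0 → fast++
(s=1,f=2) a[fast]=0 → fast++
(s=1,f=3) a[fast]=0 → fast++
(s=1,f=4) a[fast]=0 → fast++
(s=1,f=5) a[fast]=0 → fast++
(s=1,f=6) a[fast]=4≠0 swap→a[1]=4 → slow++,fast++
(s=2,f=7) a[fast]=0 → fast++

slow=2, fast=8, a=[3, 4, 0, 0, 0, 0, 0, 0, 0, 7]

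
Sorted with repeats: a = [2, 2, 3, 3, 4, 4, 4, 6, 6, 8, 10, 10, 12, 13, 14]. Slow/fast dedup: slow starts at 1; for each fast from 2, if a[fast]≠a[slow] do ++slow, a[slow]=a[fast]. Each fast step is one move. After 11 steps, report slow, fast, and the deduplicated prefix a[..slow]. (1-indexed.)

slow=6, fast=13, prefix=[2, 3, 4, 6, 8, 10]

slow=1 fast=2: a[fast]=2=a[slow] dup, fast++
slow=1 fast=3: a[fast]=3≠a[slow]=2 write a[2]=3, slow++,fast++
slow=2 fast=4: a[fast]=3=a[slow] dup, fast++
slow=2 fast=5: a[fast]=4≠a[slow]=3 write a[3]=4, slow++,fast++
slow=3 fast=6: a[fast]=4=a[slow] dup, fast++
slow=3 fast=7: a[fast]=4=a[slow] dup, fast++
slow=3 fast=8: a[fast]=6≠a[slow]=4 write a[4]=6, slow++,fast++
slow=4 fast=9: a[fast]=6=a[slow] dup, fast++
slow=4 fast=10: a[fast]=8≠a[slow]=6 write a[5]=8, slow++,fast++
slow=5 fast=11: a[fast]=10≠a[slow]=8 write a[6]=10, slow++,fast++
slow=6 fast=12: a[fast]=10=a[slow] dup, fast++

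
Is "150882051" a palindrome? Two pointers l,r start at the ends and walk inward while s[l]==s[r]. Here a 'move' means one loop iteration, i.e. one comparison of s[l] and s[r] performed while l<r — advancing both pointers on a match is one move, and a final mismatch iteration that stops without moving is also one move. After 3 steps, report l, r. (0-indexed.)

[0,8] '1'=='1' → l++,r--
[1,7] '5'=='5' → l++,r--
[2,6] '0'=='0' → l++,r--

l=3, r=5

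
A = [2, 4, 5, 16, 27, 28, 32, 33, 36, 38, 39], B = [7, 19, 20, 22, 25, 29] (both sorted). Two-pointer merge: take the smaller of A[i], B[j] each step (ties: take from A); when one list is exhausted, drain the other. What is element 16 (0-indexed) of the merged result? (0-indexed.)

i=0 j=0: A[i]=2<=B[j]=7 take 2, i++
i=1 j=0: A[i]=4<=B[j]=7 take 4, i++
i=2 j=0: A[i]=5<=B[j]=7 take 5, i++
i=3 j=0: A[i]=16>B[j]=7 take 7, j++
i=3 j=1: A[i]=16<=B[j]=19 take 16, i++
i=4 j=1: A[i]=27>B[j]=19 take 19, j++
i=4 j=2: A[i]=27>B[j]=20 take 20, j++
i=4 j=3: A[i]=27>B[j]=22 take 22, j++
i=4 j=4: A[i]=27>B[j]=25 take 25, j++
i=4 j=5: A[i]=27<=B[j]=29 take 27, i++
i=5 j=5: A[i]=28<=B[j]=29 take 28, i++
i=6 j=5: A[i]=32>B[j]=29 take 29, j++
i=6 j=6: B done, take A[i]=32, i++
i=7 j=6: B done, take A[i]=33, i++
i=8 j=6: B done, take A[i]=36, i++
i=9 j=6: B done, take A[i]=38, i++
i=10 j=6: B done, take A[i]=39, i++

merged[16] = 39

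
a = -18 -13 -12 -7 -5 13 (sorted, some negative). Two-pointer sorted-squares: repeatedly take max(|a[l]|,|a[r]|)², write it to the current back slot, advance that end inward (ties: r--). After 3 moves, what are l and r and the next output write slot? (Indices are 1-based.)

[1,6] |-18|>|13| out[6]=324 → l++
[2,6] |-13|<=|13| out[5]=169 → r--
[2,5] |-13|>|-5| out[4]=169 → l++

l=3, r=5, next write slot=3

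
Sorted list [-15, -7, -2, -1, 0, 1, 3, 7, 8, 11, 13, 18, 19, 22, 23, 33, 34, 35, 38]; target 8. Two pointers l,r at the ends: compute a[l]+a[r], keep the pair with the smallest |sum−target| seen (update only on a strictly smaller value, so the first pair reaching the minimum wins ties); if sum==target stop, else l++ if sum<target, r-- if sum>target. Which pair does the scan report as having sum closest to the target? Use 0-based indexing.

pair (-15, 23) with sum 8 (|Δ|=0)

l=0 r=18: -15+38=23 d=15 *, r--
l=0 r=17: -15+35=20 d=12 *, r--
l=0 r=16: -15+34=19 d=11 *, r--
l=0 r=15: -15+33=18 d=10 *, r--
l=0 r=14: -15+23=8 d=0 *, stop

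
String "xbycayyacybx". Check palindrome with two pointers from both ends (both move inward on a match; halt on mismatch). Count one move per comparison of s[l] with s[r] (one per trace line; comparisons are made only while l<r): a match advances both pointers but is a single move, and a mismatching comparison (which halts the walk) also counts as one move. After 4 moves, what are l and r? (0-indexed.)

l=4, r=7

l=0 r=11: 'x'=='x', l++,r--
l=1 r=10: 'b'=='b', l++,r--
l=2 r=9: 'y'=='y', l++,r--
l=3 r=8: 'c'=='c', l++,r--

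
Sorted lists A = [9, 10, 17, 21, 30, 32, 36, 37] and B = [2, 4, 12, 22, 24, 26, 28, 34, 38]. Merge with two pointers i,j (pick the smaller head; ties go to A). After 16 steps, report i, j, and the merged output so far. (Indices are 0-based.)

i=0 j=0: A[i]=9>B[j]=2 take 2, j++
i=0 j=1: A[i]=9>B[j]=4 take 4, j++
i=0 j=2: A[i]=9<=B[j]=12 take 9, i++
i=1 j=2: A[i]=10<=B[j]=12 take 10, i++
i=2 j=2: A[i]=17>B[j]=12 take 12, j++
i=2 j=3: A[i]=17<=B[j]=22 take 17, i++
i=3 j=3: A[i]=21<=B[j]=22 take 21, i++
i=4 j=3: A[i]=30>B[j]=22 take 22, j++
i=4 j=4: A[i]=30>B[j]=24 take 24, j++
i=4 j=5: A[i]=30>B[j]=26 take 26, j++
i=4 j=6: A[i]=30>B[j]=28 take 28, j++
i=4 j=7: A[i]=30<=B[j]=34 take 30, i++
i=5 j=7: A[i]=32<=B[j]=34 take 32, i++
i=6 j=7: A[i]=36>B[j]=34 take 34, j++
i=6 j=8: A[i]=36<=B[j]=38 take 36, i++
i=7 j=8: A[i]=37<=B[j]=38 take 37, i++

i=8, j=8, merged so far=[2, 4, 9, 10, 12, 17, 21, 22, 24, 26, 28, 30, 32, 34, 36, 37]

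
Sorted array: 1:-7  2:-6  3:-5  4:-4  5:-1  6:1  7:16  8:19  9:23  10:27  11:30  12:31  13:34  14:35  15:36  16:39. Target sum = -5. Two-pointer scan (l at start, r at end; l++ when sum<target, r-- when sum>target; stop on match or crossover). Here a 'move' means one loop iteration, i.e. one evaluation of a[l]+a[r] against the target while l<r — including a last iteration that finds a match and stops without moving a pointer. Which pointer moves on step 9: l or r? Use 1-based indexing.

r

l=1 r=16: -7+39=32 >-5, r--
l=1 r=15: -7+36=29 >-5, r--
l=1 r=14: -7+35=28 >-5, r--
l=1 r=13: -7+34=27 >-5, r--
l=1 r=12: -7+31=24 >-5, r--
l=1 r=11: -7+30=23 >-5, r--
l=1 r=10: -7+27=20 >-5, r--
l=1 r=9: -7+23=16 >-5, r--
l=1 r=8: -7+19=12 >-5, r--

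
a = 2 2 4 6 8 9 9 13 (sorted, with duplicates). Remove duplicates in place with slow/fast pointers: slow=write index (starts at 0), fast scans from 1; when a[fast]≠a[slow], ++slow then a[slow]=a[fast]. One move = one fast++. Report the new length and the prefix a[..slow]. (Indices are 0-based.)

length 6; prefix = [2, 4, 6, 8, 9, 13]

slow=0 fast=1: a[fast]=2=a[slow] dup, fast++
slow=0 fast=2: a[fast]=4≠a[slow]=2 write a[1]=4, slow++,fast++
slow=1 fast=3: a[fast]=6≠a[slow]=4 write a[2]=6, slow++,fast++
slow=2 fast=4: a[fast]=8≠a[slow]=6 write a[3]=8, slow++,fast++
slow=3 fast=5: a[fast]=9≠a[slow]=8 write a[4]=9, slow++,fast++
slow=4 fast=6: a[fast]=9=a[slow] dup, fast++
slow=4 fast=7: a[fast]=13≠a[slow]=9 write a[5]=13, slow++,fast++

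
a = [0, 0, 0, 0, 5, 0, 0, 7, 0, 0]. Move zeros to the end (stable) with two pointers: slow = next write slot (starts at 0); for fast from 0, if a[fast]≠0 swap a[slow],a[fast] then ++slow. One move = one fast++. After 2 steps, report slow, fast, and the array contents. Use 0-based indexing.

slow=0 fast=0: a[fast]=0, fast++
slow=0 fast=1: a[fast]=0, fast++

slow=0, fast=2, a=[0, 0, 0, 0, 5, 0, 0, 7, 0, 0]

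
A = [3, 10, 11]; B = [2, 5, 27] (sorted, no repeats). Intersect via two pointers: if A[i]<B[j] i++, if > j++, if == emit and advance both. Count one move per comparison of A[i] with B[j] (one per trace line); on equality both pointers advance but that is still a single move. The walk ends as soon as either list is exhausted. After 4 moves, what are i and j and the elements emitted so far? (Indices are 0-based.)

i=2, j=2, emitted=[]

[i=0,j=0] 3>2 → j++
[i=0,j=1] 3<5 → i++
[i=1,j=1] 10>5 → j++
[i=1,j=2] 10<27 → i++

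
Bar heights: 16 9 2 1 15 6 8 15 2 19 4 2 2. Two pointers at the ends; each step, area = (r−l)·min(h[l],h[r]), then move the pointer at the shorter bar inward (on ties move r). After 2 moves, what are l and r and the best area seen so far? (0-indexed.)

l=0, r=10, best area=24

[0,12] min(16,2)*12=24 best=24 * → r--
[0,11] min(16,2)*11=22 best=24 → r--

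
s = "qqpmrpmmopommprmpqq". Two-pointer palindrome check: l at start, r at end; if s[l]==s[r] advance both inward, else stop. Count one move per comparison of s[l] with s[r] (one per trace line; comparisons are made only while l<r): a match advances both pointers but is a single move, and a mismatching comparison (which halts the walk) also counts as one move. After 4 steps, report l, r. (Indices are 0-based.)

l=0 r=18: 'q'=='q', l++,r--
l=1 r=17: 'q'=='q', l++,r--
l=2 r=16: 'p'=='p', l++,r--
l=3 r=15: 'm'=='m', l++,r--

l=4, r=14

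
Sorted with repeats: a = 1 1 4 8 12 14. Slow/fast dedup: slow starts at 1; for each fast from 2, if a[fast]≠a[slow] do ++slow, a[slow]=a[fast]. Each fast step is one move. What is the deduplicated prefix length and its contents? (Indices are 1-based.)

slow=1 fast=2: a[fast]=1=a[slow] dup, fast++
slow=1 fast=3: a[fast]=4≠a[slow]=1 write a[2]=4, slow++,fast++
slow=2 fast=4: a[fast]=8≠a[slow]=4 write a[3]=8, slow++,fast++
slow=3 fast=5: a[fast]=12≠a[slow]=8 write a[4]=12, slow++,fast++
slow=4 fast=6: a[fast]=14≠a[slow]=12 write a[5]=14, slow++,fast++

length 5; prefix = [1, 4, 8, 12, 14]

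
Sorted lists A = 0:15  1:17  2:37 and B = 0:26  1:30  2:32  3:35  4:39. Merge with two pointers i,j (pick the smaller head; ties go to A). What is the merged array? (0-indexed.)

i=0 j=0: A[i]=15<=B[j]=26 take 15, i++
i=1 j=0: A[i]=17<=B[j]=26 take 17, i++
i=2 j=0: A[i]=37>B[j]=26 take 26, j++
i=2 j=1: A[i]=37>B[j]=30 take 30, j++
i=2 j=2: A[i]=37>B[j]=32 take 32, j++
i=2 j=3: A[i]=37>B[j]=35 take 35, j++
i=2 j=4: A[i]=37<=B[j]=39 take 37, i++
i=3 j=4: A done, take B[j]=39, j++

[15, 17, 26, 30, 32, 35, 37, 39]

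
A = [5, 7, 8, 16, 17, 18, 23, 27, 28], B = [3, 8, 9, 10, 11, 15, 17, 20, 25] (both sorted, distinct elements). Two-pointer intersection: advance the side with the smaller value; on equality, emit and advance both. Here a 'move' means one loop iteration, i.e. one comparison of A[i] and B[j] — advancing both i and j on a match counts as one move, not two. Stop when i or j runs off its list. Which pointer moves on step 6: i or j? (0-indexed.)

i=0 j=0: 5>3, j++
i=0 j=1: 5<8, i++
i=1 j=1: 7<8, i++
i=2 j=1: 8==8 emit, i++,j++
i=3 j=2: 16>9, j++
i=3 j=3: 16>10, j++

j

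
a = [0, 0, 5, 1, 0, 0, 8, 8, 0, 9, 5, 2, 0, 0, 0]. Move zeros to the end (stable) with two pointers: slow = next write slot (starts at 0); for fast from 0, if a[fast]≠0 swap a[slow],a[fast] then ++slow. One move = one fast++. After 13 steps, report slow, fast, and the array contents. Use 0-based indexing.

slow=0 fast=0: a[fast]=0, fast++
slow=0 fast=1: a[fast]=0, fast++
slow=0 fast=2: a[fast]=5≠0 swap→a[0]=5, slow++,fast++
slow=1 fast=3: a[fast]=1≠0 swap→a[1]=1, slow++,fast++
slow=2 fast=4: a[fast]=0, fast++
slow=2 fast=5: a[fast]=0, fast++
slow=2 fast=6: a[fast]=8≠0 swap→a[2]=8, slow++,fast++
slow=3 fast=7: a[fast]=8≠0 swap→a[3]=8, slow++,fast++
slow=4 fast=8: a[fast]=0, fast++
slow=4 fast=9: a[fast]=9≠0 swap→a[4]=9, slow++,fast++
slow=5 fast=10: a[fast]=5≠0 swap→a[5]=5, slow++,fast++
slow=6 fast=11: a[fast]=2≠0 swap→a[6]=2, slow++,fast++
slow=7 fast=12: a[fast]=0, fast++

slow=7, fast=13, a=[5, 1, 8, 8, 9, 5, 2, 0, 0, 0, 0, 0, 0, 0, 0]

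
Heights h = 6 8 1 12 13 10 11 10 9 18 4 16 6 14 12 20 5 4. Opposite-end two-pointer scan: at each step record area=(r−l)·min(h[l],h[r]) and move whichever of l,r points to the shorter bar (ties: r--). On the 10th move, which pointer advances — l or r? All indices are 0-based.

l

l=0 r=17: min(6,4)*17=68 best=68 *, r--
l=0 r=16: min(6,5)*16=80 best=80 *, r--
l=0 r=15: min(6,20)*15=90 best=90 *, l++
l=1 r=15: min(8,20)*14=112 best=112 *, l++
l=2 r=15: min(1,20)*13=13 best=112, l++
l=3 r=15: min(12,20)*12=144 best=144 *, l++
l=4 r=15: min(13,20)*11=143 best=144, l++
l=5 r=15: min(10,20)*10=100 best=144, l++
l=6 r=15: min(11,20)*9=99 best=144, l++
l=7 r=15: min(10,20)*8=80 best=144, l++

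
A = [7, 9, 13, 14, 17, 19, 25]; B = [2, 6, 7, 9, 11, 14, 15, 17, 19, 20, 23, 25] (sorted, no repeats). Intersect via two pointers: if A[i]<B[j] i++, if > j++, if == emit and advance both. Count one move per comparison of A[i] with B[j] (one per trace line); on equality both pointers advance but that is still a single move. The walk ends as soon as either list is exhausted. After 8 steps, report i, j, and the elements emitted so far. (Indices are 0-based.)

i=4, j=7, emitted=[7, 9, 14]

[i=0,j=0] 7>2 → j++
[i=0,j=1] 7>6 → j++
[i=0,j=2] 7==7 emit → i++,j++
[i=1,j=3] 9==9 emit → i++,j++
[i=2,j=4] 13>11 → j++
[i=2,j=5] 13<14 → i++
[i=3,j=5] 14==14 emit → i++,j++
[i=4,j=6] 17>15 → j++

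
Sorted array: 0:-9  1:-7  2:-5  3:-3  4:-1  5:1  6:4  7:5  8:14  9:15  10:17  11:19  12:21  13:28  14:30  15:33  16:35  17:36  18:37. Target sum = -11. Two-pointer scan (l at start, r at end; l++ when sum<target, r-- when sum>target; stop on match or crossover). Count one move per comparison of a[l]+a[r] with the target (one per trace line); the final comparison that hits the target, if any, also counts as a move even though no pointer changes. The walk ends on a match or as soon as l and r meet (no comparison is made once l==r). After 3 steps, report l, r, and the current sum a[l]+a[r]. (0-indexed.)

l=0, r=15, sum=24

l=0 r=18: -9+37=28 >-11, r--
l=0 r=17: -9+36=27 >-11, r--
l=0 r=16: -9+35=26 >-11, r--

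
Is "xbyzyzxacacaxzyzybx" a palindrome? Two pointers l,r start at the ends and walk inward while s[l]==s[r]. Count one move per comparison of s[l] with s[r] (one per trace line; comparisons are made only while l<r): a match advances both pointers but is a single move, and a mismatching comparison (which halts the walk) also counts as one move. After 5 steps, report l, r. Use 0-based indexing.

l=5, r=13

l=0 r=18: 'x'=='x', l++,r--
l=1 r=17: 'b'=='b', l++,r--
l=2 r=16: 'y'=='y', l++,r--
l=3 r=15: 'z'=='z', l++,r--
l=4 r=14: 'y'=='y', l++,r--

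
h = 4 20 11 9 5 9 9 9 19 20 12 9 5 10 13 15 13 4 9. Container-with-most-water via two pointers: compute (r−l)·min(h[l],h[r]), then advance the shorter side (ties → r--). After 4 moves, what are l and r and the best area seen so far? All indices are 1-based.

l=1 r=19: min(4,9)*18=72 best=72 *, l++
l=2 r=19: min(20,9)*17=153 best=153 *, r--
l=2 r=18: min(20,4)*16=64 best=153, r--
l=2 r=17: min(20,13)*15=195 best=195 *, r--

l=2, r=16, best area=195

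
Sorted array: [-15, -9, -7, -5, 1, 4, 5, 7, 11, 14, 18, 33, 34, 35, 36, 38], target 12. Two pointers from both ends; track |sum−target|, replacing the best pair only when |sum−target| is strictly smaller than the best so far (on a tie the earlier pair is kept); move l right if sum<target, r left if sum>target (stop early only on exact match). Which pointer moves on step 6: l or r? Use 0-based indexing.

l=0 r=15: -15+38=23 d=11 *, r--
l=0 r=14: -15+36=21 d=9 *, r--
l=0 r=13: -15+35=20 d=8 *, r--
l=0 r=12: -15+34=19 d=7 *, r--
l=0 r=11: -15+33=18 d=6 *, r--
l=0 r=10: -15+18=3 d=9, l++

l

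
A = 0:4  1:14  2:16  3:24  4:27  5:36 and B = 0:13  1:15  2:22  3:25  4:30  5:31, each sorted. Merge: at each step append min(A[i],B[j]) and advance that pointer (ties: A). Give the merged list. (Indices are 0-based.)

[4, 13, 14, 15, 16, 22, 24, 25, 27, 30, 31, 36]

[i=0,j=0] A[i]=4<=B[j]=13 take 4 → i++
[i=1,j=0] A[i]=14>B[j]=13 take 13 → j++
[i=1,j=1] A[i]=14<=B[j]=15 take 14 → i++
[i=2,j=1] A[i]=16>B[j]=15 take 15 → j++
[i=2,j=2] A[i]=16<=B[j]=22 take 16 → i++
[i=3,j=2] A[i]=24>B[j]=22 take 22 → j++
[i=3,j=3] A[i]=24<=B[j]=25 take 24 → i++
[i=4,j=3] A[i]=27>B[j]=25 take 25 → j++
[i=4,j=4] A[i]=27<=B[j]=30 take 27 → i++
[i=5,j=4] A[i]=36>B[j]=30 take 30 → j++
[i=5,j=5] A[i]=36>B[j]=31 take 31 → j++
[i=5,j=6] B done, take A[i]=36 → i++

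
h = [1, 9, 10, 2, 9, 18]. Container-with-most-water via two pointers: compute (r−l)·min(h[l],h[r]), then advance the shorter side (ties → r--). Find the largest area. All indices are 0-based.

max area = 36

l=0 r=5: min(1,18)*5=5 best=5 *, l++
l=1 r=5: min(9,18)*4=36 best=36 *, l++
l=2 r=5: min(10,18)*3=30 best=36, l++
l=3 r=5: min(2,18)*2=4 best=36, l++
l=4 r=5: min(9,18)*1=9 best=36, l++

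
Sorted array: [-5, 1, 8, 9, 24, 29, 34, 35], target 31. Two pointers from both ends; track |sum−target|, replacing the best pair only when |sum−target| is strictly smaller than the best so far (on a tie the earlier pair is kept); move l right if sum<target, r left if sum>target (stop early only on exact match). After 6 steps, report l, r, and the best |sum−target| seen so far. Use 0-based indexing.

l=0 r=7: -5+35=30 d=1 *, l++
l=1 r=7: 1+35=36 d=5, r--
l=1 r=6: 1+34=35 d=4, r--
l=1 r=5: 1+29=30 d=1, l++
l=2 r=5: 8+29=37 d=6, r--
l=2 r=4: 8+24=32 d=1, r--

l=2, r=3, best |Δ|=1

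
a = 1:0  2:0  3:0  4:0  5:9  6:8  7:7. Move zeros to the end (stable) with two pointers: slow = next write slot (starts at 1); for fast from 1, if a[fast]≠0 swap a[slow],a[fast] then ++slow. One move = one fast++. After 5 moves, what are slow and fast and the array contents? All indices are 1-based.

slow=2, fast=6, a=[9, 0, 0, 0, 0, 8, 7]

(s=1,f=1) a[fast]=0 → fast++
(s=1,f=2) a[fast]=0 → fast++
(s=1,f=3) a[fast]=0 → fast++
(s=1,f=4) a[fast]=0 → fast++
(s=1,f=5) a[fast]=9≠0 swap→a[1]=9 → slow++,fast++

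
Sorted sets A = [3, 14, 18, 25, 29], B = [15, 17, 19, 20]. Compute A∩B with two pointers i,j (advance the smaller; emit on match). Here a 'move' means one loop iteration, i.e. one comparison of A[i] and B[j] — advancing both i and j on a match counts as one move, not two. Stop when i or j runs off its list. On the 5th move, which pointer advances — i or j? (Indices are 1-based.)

i

[i=1,j=1] 3<15 → i++
[i=2,j=1] 14<15 → i++
[i=3,j=1] 18>15 → j++
[i=3,j=2] 18>17 → j++
[i=3,j=3] 18<19 → i++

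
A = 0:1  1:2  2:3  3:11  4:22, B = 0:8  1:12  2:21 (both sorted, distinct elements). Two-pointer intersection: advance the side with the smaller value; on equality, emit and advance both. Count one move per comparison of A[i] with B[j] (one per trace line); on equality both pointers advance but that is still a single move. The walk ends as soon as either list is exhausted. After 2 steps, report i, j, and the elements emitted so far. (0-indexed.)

i=2, j=0, emitted=[]

i=0 j=0: 1<8, i++
i=1 j=0: 2<8, i++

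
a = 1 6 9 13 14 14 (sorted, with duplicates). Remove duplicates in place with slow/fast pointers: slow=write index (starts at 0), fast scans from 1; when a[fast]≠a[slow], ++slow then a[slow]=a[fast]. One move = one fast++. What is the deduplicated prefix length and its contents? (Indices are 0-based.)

(s=0,f=1) a[fast]=6≠a[slow]=1 write a[1]=6 → slow++,fast++
(s=1,f=2) a[fast]=9≠a[slow]=6 write a[2]=9 → slow++,fast++
(s=2,f=3) a[fast]=13≠a[slow]=9 write a[3]=13 → slow++,fast++
(s=3,f=4) a[fast]=14≠a[slow]=13 write a[4]=14 → slow++,fast++
(s=4,f=5) a[fast]=14=a[slow] dup → fast++

length 5; prefix = [1, 6, 9, 13, 14]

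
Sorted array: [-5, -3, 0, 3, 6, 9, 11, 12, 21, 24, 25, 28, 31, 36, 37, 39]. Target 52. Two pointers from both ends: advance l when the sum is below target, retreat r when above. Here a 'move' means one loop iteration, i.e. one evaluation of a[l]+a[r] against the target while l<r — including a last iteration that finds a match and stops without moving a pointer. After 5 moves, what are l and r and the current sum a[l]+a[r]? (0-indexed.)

l=5, r=15, sum=48

[0,15] -5+39=34 <52 → l++
[1,15] -3+39=36 <52 → l++
[2,15] 0+39=39 <52 → l++
[3,15] 3+39=42 <52 → l++
[4,15] 6+39=45 <52 → l++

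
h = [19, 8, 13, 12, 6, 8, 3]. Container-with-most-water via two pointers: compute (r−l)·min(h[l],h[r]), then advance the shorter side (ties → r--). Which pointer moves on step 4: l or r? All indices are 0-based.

r

[0,6] min(19,3)*6=18 best=18 * → r--
[0,5] min(19,8)*5=40 best=40 * → r--
[0,4] min(19,6)*4=24 best=40 → r--
[0,3] min(19,12)*3=36 best=40 → r--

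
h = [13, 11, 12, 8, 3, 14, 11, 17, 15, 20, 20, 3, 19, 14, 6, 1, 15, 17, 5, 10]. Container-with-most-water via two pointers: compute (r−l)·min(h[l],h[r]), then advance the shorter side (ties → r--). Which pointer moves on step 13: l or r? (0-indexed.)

r

l=0 r=19: min(13,10)*19=190 best=190 *, r--
l=0 r=18: min(13,5)*18=90 best=190, r--
l=0 r=17: min(13,17)*17=221 best=221 *, l++
l=1 r=17: min(11,17)*16=176 best=221, l++
l=2 r=17: min(12,17)*15=180 best=221, l++
l=3 r=17: min(8,17)*14=112 best=221, l++
l=4 r=17: min(3,17)*13=39 best=221, l++
l=5 r=17: min(14,17)*12=168 best=221, l++
l=6 r=17: min(11,17)*11=121 best=221, l++
l=7 r=17: min(17,17)*10=170 best=221, r--
l=7 r=16: min(17,15)*9=135 best=221, r--
l=7 r=15: min(17,1)*8=8 best=221, r--
l=7 r=14: min(17,6)*7=42 best=221, r--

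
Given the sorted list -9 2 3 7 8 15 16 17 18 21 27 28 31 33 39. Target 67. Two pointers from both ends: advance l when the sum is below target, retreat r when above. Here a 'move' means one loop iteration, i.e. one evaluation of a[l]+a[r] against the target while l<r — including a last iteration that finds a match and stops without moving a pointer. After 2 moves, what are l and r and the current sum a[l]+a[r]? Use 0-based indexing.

l=2, r=14, sum=42

[0,14] -9+39=30 <67 → l++
[1,14] 2+39=41 <67 → l++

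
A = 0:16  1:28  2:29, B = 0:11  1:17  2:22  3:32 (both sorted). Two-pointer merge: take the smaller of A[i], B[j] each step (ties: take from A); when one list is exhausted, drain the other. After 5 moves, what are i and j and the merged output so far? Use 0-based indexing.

i=2, j=3, merged so far=[11, 16, 17, 22, 28]

[i=0,j=0] A[i]=16>B[j]=11 take 11 → j++
[i=0,j=1] A[i]=16<=B[j]=17 take 16 → i++
[i=1,j=1] A[i]=28>B[j]=17 take 17 → j++
[i=1,j=2] A[i]=28>B[j]=22 take 22 → j++
[i=1,j=3] A[i]=28<=B[j]=32 take 28 → i++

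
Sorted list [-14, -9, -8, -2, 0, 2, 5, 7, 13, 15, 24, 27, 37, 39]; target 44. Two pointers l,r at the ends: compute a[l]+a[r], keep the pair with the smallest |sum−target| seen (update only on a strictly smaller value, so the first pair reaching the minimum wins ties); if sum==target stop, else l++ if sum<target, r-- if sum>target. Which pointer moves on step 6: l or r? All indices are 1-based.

l

[1,14] -14+39=25 d=19 * → l++
[2,14] -9+39=30 d=14 * → l++
[3,14] -8+39=31 d=13 * → l++
[4,14] -2+39=37 d=7 * → l++
[5,14] 0+39=39 d=5 * → l++
[6,14] 2+39=41 d=3 * → l++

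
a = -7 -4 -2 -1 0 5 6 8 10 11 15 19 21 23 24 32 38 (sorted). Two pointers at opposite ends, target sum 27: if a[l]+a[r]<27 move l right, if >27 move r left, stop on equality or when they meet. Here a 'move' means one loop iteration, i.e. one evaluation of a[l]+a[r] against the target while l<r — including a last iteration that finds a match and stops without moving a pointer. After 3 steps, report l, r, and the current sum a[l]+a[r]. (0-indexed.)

[0,16] -7+38=31 >27 → r--
[0,15] -7+32=25 <27 → l++
[1,15] -4+32=28 >27 → r--

l=1, r=14, sum=20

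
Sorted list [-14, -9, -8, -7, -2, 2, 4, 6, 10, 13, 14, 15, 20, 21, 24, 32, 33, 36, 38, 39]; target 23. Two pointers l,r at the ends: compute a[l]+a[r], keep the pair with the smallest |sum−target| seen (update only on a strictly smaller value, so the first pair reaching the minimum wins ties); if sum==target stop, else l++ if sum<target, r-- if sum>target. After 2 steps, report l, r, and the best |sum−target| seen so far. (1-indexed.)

[1,20] -14+39=25 d=2 * → r--
[1,19] -14+38=24 d=1 * → r--

l=1, r=18, best |Δ|=1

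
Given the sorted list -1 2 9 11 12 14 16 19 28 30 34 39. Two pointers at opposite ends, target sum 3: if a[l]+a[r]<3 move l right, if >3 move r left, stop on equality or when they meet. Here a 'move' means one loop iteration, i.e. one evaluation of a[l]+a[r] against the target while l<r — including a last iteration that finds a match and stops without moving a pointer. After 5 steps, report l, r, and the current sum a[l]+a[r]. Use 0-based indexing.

l=0, r=6, sum=15

l=0 r=11: -1+39=38 >3, r--
l=0 r=10: -1+34=33 >3, r--
l=0 r=9: -1+30=29 >3, r--
l=0 r=8: -1+28=27 >3, r--
l=0 r=7: -1+19=18 >3, r--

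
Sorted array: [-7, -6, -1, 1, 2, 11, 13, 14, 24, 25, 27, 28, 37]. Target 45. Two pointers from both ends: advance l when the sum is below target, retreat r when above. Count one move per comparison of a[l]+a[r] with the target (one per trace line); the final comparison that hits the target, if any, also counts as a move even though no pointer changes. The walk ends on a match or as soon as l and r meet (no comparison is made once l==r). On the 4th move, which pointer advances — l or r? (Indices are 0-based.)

[0,12] -7+37=30 <45 → l++
[1,12] -6+37=31 <45 → l++
[2,12] -1+37=36 <45 → l++
[3,12] 1+37=38 <45 → l++

l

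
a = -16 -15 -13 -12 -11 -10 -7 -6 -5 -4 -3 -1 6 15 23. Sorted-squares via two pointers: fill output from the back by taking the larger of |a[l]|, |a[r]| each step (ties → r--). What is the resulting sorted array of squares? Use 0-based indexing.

[0,14] |-16|<=|23| out[14]=529 → r--
[0,13] |-16|>|15| out[13]=256 → l++
[1,13] |-15|<=|15| out[12]=225 → r--
[1,12] |-15|>|6| out[11]=225 → l++
[2,12] |-13|>|6| out[10]=169 → l++
[3,12] |-12|>|6| out[9]=144 → l++
[4,12] |-11|>|6| out[8]=121 → l++
[5,12] |-10|>|6| out[7]=100 → l++
[6,12] |-7|>|6| out[6]=49 → l++
[7,12] |-6|<=|6| out[5]=36 → r--
[7,11] |-6|>|-1| out[4]=36 → l++
[8,11] |-5|>|-1| out[3]=25 → l++
[9,11] |-4|>|-1| out[2]=16 → l++
[10,11] |-3|>|-1| out[1]=9 → l++
[11,11] |-1|<=|-1| out[0]=1 → r--

[1, 9, 16, 25, 36, 36, 49, 100, 121, 144, 169, 225, 225, 256, 529]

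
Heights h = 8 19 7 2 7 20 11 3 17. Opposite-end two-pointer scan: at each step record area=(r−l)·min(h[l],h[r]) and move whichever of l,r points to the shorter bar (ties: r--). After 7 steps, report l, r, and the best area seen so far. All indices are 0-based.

l=4, r=5, best area=119

l=0 r=8: min(8,17)*8=64 best=64 *, l++
l=1 r=8: min(19,17)*7=119 best=119 *, r--
l=1 r=7: min(19,3)*6=18 best=119, r--
l=1 r=6: min(19,11)*5=55 best=119, r--
l=1 r=5: min(19,20)*4=76 best=119, l++
l=2 r=5: min(7,20)*3=21 best=119, l++
l=3 r=5: min(2,20)*2=4 best=119, l++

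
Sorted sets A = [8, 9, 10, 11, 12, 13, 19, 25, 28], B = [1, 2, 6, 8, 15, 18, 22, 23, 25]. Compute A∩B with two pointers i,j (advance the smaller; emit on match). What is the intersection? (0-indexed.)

i=0 j=0: 8>1, j++
i=0 j=1: 8>2, j++
i=0 j=2: 8>6, j++
i=0 j=3: 8==8 emit, i++,j++
i=1 j=4: 9<15, i++
i=2 j=4: 10<15, i++
i=3 j=4: 11<15, i++
i=4 j=4: 12<15, i++
i=5 j=4: 13<15, i++
i=6 j=4: 19>15, j++
i=6 j=5: 19>18, j++
i=6 j=6: 19<22, i++
i=7 j=6: 25>22, j++
i=7 j=7: 25>23, j++
i=7 j=8: 25==25 emit, i++,j++

intersection = [8, 25]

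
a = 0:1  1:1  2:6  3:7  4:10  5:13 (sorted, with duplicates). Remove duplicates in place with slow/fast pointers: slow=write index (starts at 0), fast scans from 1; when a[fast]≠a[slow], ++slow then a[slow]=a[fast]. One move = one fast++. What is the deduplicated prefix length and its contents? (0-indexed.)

slow=0 fast=1: a[fast]=1=a[slow] dup, fast++
slow=0 fast=2: a[fast]=6≠a[slow]=1 write a[1]=6, slow++,fast++
slow=1 fast=3: a[fast]=7≠a[slow]=6 write a[2]=7, slow++,fast++
slow=2 fast=4: a[fast]=10≠a[slow]=7 write a[3]=10, slow++,fast++
slow=3 fast=5: a[fast]=13≠a[slow]=10 write a[4]=13, slow++,fast++

length 5; prefix = [1, 6, 7, 10, 13]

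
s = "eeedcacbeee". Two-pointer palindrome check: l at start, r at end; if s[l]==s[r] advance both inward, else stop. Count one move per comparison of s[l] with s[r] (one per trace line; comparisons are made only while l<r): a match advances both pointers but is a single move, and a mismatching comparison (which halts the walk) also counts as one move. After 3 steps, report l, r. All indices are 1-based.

[1,11] 'e'=='e' → l++,r--
[2,10] 'e'=='e' → l++,r--
[3,9] 'e'=='e' → l++,r--

l=4, r=8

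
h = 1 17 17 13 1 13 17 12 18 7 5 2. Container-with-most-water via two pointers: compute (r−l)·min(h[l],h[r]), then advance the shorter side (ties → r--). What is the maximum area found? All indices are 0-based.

l=0 r=11: min(1,2)*11=11 best=11 *, l++
l=1 r=11: min(17,2)*10=20 best=20 *, r--
l=1 r=10: min(17,5)*9=45 best=45 *, r--
l=1 r=9: min(17,7)*8=56 best=56 *, r--
l=1 r=8: min(17,18)*7=119 best=119 *, l++
l=2 r=8: min(17,18)*6=102 best=119, l++
l=3 r=8: min(13,18)*5=65 best=119, l++
l=4 r=8: min(1,18)*4=4 best=119, l++
l=5 r=8: min(13,18)*3=39 best=119, l++
l=6 r=8: min(17,18)*2=34 best=119, l++
l=7 r=8: min(12,18)*1=12 best=119, l++

max area = 119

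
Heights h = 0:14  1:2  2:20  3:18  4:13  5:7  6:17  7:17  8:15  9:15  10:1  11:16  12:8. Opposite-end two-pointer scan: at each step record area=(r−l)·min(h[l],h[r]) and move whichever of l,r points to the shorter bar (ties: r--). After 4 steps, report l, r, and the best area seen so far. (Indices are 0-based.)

[0,12] min(14,8)*12=96 best=96 * → r--
[0,11] min(14,16)*11=154 best=154 * → l++
[1,11] min(2,16)*10=20 best=154 → l++
[2,11] min(20,16)*9=144 best=154 → r--

l=2, r=10, best area=154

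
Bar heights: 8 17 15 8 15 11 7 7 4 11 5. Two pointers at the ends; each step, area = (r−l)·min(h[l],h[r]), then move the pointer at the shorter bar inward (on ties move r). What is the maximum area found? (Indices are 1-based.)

max area = 88

[1,11] min(8,5)*10=50 best=50 * → r--
[1,10] min(8,11)*9=72 best=72 * → l++
[2,10] min(17,11)*8=88 best=88 * → r--
[2,9] min(17,4)*7=28 best=88 → r--
[2,8] min(17,7)*6=42 best=88 → r--
[2,7] min(17,7)*5=35 best=88 → r--
[2,6] min(17,11)*4=44 best=88 → r--
[2,5] min(17,15)*3=45 best=88 → r--
[2,4] min(17,8)*2=16 best=88 → r--
[2,3] min(17,15)*1=15 best=88 → r--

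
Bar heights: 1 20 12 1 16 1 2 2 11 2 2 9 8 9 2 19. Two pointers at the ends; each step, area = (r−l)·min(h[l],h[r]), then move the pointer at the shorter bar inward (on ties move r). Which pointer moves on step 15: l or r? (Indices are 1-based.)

r

[1,16] min(1,19)*15=15 best=15 * → l++
[2,16] min(20,19)*14=266 best=266 * → r--
[2,15] min(20,2)*13=26 best=266 → r--
[2,14] min(20,9)*12=108 best=266 → r--
[2,13] min(20,8)*11=88 best=266 → r--
[2,12] min(20,9)*10=90 best=266 → r--
[2,11] min(20,2)*9=18 best=266 → r--
[2,10] min(20,2)*8=16 best=266 → r--
[2,9] min(20,11)*7=77 best=266 → r--
[2,8] min(20,2)*6=12 best=266 → r--
[2,7] min(20,2)*5=10 best=266 → r--
[2,6] min(20,1)*4=4 best=266 → r--
[2,5] min(20,16)*3=48 best=266 → r--
[2,4] min(20,1)*2=2 best=266 → r--
[2,3] min(20,12)*1=12 best=266 → r--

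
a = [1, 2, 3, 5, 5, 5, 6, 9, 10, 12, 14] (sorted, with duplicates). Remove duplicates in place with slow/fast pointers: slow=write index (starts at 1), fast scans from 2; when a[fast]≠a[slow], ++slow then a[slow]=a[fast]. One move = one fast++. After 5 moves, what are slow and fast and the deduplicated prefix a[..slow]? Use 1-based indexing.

slow=1 fast=2: a[fast]=2≠a[slow]=1 write a[2]=2, slow++,fast++
slow=2 fast=3: a[fast]=3≠a[slow]=2 write a[3]=3, slow++,fast++
slow=3 fast=4: a[fast]=5≠a[slow]=3 write a[4]=5, slow++,fast++
slow=4 fast=5: a[fast]=5=a[slow] dup, fast++
slow=4 fast=6: a[fast]=5=a[slow] dup, fast++

slow=4, fast=7, prefix=[1, 2, 3, 5]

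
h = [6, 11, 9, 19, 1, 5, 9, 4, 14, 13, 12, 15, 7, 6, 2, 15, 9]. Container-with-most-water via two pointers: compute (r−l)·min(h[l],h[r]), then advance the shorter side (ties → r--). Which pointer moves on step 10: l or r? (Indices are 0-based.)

r

[0,16] min(6,9)*16=96 best=96 * → l++
[1,16] min(11,9)*15=135 best=135 * → r--
[1,15] min(11,15)*14=154 best=154 * → l++
[2,15] min(9,15)*13=117 best=154 → l++
[3,15] min(19,15)*12=180 best=180 * → r--
[3,14] min(19,2)*11=22 best=180 → r--
[3,13] min(19,6)*10=60 best=180 → r--
[3,12] min(19,7)*9=63 best=180 → r--
[3,11] min(19,15)*8=120 best=180 → r--
[3,10] min(19,12)*7=84 best=180 → r--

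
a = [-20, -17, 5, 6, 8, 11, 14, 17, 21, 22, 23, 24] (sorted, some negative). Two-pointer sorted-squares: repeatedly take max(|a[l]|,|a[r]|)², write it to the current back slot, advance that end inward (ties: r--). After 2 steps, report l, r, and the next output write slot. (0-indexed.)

l=0, r=9, next write slot=9

l=0 r=11: |-20|<=|24| out[11]=576, r--
l=0 r=10: |-20|<=|23| out[10]=529, r--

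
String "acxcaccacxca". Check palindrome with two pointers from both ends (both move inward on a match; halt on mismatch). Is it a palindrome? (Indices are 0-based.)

palindrome

l=0 r=11: 'a'=='a', l++,r--
l=1 r=10: 'c'=='c', l++,r--
l=2 r=9: 'x'=='x', l++,r--
l=3 r=8: 'c'=='c', l++,r--
l=4 r=7: 'a'=='a', l++,r--
l=5 r=6: 'c'=='c', l++,r--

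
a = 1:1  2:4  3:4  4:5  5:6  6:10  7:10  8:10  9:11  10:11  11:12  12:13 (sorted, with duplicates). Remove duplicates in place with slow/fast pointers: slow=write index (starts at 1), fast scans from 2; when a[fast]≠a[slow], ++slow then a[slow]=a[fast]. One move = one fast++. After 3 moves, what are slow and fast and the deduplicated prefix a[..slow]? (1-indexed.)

slow=1 fast=2: a[fast]=4≠a[slow]=1 write a[2]=4, slow++,fast++
slow=2 fast=3: a[fast]=4=a[slow] dup, fast++
slow=2 fast=4: a[fast]=5≠a[slow]=4 write a[3]=5, slow++,fast++

slow=3, fast=5, prefix=[1, 4, 5]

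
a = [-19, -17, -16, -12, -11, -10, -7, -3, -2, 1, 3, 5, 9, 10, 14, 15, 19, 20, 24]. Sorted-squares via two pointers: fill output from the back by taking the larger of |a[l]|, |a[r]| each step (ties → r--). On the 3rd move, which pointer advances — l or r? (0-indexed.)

l=0 r=18: |-19|<=|24| out[18]=576, r--
l=0 r=17: |-19|<=|20| out[17]=400, r--
l=0 r=16: |-19|<=|19| out[16]=361, r--

r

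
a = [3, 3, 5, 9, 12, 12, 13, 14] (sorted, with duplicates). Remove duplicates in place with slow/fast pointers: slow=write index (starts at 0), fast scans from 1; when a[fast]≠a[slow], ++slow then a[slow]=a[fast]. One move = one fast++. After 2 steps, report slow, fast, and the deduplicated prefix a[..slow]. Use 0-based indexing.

slow=1, fast=3, prefix=[3, 5]

(s=0,f=1) a[fast]=3=a[slow] dup → fast++
(s=0,f=2) a[fast]=5≠a[slow]=3 write a[1]=5 → slow++,fast++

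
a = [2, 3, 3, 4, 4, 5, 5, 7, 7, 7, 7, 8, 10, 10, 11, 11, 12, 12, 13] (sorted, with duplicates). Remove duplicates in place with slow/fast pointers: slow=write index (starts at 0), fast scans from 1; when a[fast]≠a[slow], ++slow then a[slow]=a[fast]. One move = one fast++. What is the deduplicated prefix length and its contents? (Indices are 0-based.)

(s=0,f=1) a[fast]=3≠a[slow]=2 write a[1]=3 → slow++,fast++
(s=1,f=2) a[fast]=3=a[slow] dup → fast++
(s=1,f=3) a[fast]=4≠a[slow]=3 write a[2]=4 → slow++,fast++
(s=2,f=4) a[fast]=4=a[slow] dup → fast++
(s=2,f=5) a[fast]=5≠a[slow]=4 write a[3]=5 → slow++,fast++
(s=3,f=6) a[fast]=5=a[slow] dup → fast++
(s=3,f=7) a[fast]=7≠a[slow]=5 write a[4]=7 → slow++,fast++
(s=4,f=8) a[fast]=7=a[slow] dup → fast++
(s=4,f=9) a[fast]=7=a[slow] dup → fast++
(s=4,f=10) a[fast]=7=a[slow] dup → fast++
(s=4,f=11) a[fast]=8≠a[slow]=7 write a[5]=8 → slow++,fast++
(s=5,f=12) a[fast]=10≠a[slow]=8 write a[6]=10 → slow++,fast++
(s=6,f=13) a[fast]=10=a[slow] dup → fast++
(s=6,f=14) a[fast]=11≠a[slow]=10 write a[7]=11 → slow++,fast++
(s=7,f=15) a[fast]=11=a[slow] dup → fast++
(s=7,f=16) a[fast]=12≠a[slow]=11 write a[8]=12 → slow++,fast++
(s=8,f=17) a[fast]=12=a[slow] dup → fast++
(s=8,f=18) a[fast]=13≠a[slow]=12 write a[9]=13 → slow++,fast++

length 10; prefix = [2, 3, 4, 5, 7, 8, 10, 11, 12, 13]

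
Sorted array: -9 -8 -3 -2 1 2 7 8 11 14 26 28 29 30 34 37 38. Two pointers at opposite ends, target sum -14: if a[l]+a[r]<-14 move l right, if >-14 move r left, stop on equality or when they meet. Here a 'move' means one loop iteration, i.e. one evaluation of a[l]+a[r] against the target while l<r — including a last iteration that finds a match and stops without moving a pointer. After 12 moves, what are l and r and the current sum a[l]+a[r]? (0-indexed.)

l=0, r=4, sum=-8

[0,16] -9+38=29 >-14 → r--
[0,15] -9+37=28 >-14 → r--
[0,14] -9+34=25 >-14 → r--
[0,13] -9+30=21 >-14 → r--
[0,12] -9+29=20 >-14 → r--
[0,11] -9+28=19 >-14 → r--
[0,10] -9+26=17 >-14 → r--
[0,9] -9+14=5 >-14 → r--
[0,8] -9+11=2 >-14 → r--
[0,7] -9+8=-1 >-14 → r--
[0,6] -9+7=-2 >-14 → r--
[0,5] -9+2=-7 >-14 → r--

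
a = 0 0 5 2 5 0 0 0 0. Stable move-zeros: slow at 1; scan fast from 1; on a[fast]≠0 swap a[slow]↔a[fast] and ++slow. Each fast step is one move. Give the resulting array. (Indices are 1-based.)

(s=1,f=1) a[fast]=0 → fast++
(s=1,f=2) a[fast]=0 → fast++
(s=1,f=3) a[fast]=5≠0 swap→a[1]=5 → slow++,fast++
(s=2,f=4) a[fast]=2≠0 swap→a[2]=2 → slow++,fast++
(s=3,f=5) a[fast]=5≠0 swap→a[3]=5 → slow++,fast++
(s=4,f=6) a[fast]=0 → fast++
(s=4,f=7) a[fast]=0 → fast++
(s=4,f=8) a[fast]=0 → fast++
(s=4,f=9) a[fast]=0 → fast++

[5, 2, 5, 0, 0, 0, 0, 0, 0]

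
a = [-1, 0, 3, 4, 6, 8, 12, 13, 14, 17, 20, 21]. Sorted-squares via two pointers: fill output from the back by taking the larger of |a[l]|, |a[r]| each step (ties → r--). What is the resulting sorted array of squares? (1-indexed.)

[0, 1, 9, 16, 36, 64, 144, 169, 196, 289, 400, 441]

[1,12] |-1|<=|21| out[12]=441 → r--
[1,11] |-1|<=|20| out[11]=400 → r--
[1,10] |-1|<=|17| out[10]=289 → r--
[1,9] |-1|<=|14| out[9]=196 → r--
[1,8] |-1|<=|13| out[8]=169 → r--
[1,7] |-1|<=|12| out[7]=144 → r--
[1,6] |-1|<=|8| out[6]=64 → r--
[1,5] |-1|<=|6| out[5]=36 → r--
[1,4] |-1|<=|4| out[4]=16 → r--
[1,3] |-1|<=|3| out[3]=9 → r--
[1,2] |-1|>|0| out[2]=1 → l++
[2,2] |0|<=|0| out[1]=0 → r--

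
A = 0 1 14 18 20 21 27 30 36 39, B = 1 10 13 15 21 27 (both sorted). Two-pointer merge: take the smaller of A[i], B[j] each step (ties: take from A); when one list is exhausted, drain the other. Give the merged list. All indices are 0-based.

i=0 j=0: A[i]=0<=B[j]=1 take 0, i++
i=1 j=0: A[i]=1<=B[j]=1 take 1, i++
i=2 j=0: A[i]=14>B[j]=1 take 1, j++
i=2 j=1: A[i]=14>B[j]=10 take 10, j++
i=2 j=2: A[i]=14>B[j]=13 take 13, j++
i=2 j=3: A[i]=14<=B[j]=15 take 14, i++
i=3 j=3: A[i]=18>B[j]=15 take 15, j++
i=3 j=4: A[i]=18<=B[j]=21 take 18, i++
i=4 j=4: A[i]=20<=B[j]=21 take 20, i++
i=5 j=4: A[i]=21<=B[j]=21 take 21, i++
i=6 j=4: A[i]=27>B[j]=21 take 21, j++
i=6 j=5: A[i]=27<=B[j]=27 take 27, i++
i=7 j=5: A[i]=30>B[j]=27 take 27, j++
i=7 j=6: B done, take A[i]=30, i++
i=8 j=6: B done, take A[i]=36, i++
i=9 j=6: B done, take A[i]=39, i++

[0, 1, 1, 10, 13, 14, 15, 18, 20, 21, 21, 27, 27, 30, 36, 39]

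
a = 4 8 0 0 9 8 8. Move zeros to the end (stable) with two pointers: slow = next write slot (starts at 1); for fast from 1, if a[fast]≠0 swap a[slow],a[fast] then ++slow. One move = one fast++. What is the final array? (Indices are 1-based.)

slow=1 fast=1: a[fast]=4≠0 swap→a[1]=4, slow++,fast++
slow=2 fast=2: a[fast]=8≠0 swap→a[2]=8, slow++,fast++
slow=3 fast=3: a[fast]=0, fast++
slow=3 fast=4: a[fast]=0, fast++
slow=3 fast=5: a[fast]=9≠0 swap→a[3]=9, slow++,fast++
slow=4 fast=6: a[fast]=8≠0 swap→a[4]=8, slow++,fast++
slow=5 fast=7: a[fast]=8≠0 swap→a[5]=8, slow++,fast++

[4, 8, 9, 8, 8, 0, 0]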